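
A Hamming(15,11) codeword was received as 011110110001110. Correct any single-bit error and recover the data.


Syndrome = 0: no error detected

Data: 11010001110 (no errors)


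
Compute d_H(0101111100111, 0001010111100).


XOR: 0100101011011
Count of 1s: 7

7


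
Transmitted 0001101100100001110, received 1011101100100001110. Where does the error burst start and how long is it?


XOR: 1010000000000000000

Burst at position 0, length 3


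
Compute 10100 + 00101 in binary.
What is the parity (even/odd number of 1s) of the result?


10100 = 20
00101 = 5
Sum = 25 = 11001
1s count = 3

odd parity (3 ones in 11001)


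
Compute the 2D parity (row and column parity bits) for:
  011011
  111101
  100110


Row parities: 011
Column parities: 000000

Row P: 011, Col P: 000000, Corner: 0


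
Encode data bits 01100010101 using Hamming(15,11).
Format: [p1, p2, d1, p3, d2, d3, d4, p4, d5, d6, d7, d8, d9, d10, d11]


Parity bits: p1=0, p2=1, p3=0, p4=1

010011010010101


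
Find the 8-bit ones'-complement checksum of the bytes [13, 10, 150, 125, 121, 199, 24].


Sum = 642 mod 256 = 130
Complement = 125

125


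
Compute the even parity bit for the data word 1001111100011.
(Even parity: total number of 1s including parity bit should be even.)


Number of 1s in data: 8
Parity bit: 0

0


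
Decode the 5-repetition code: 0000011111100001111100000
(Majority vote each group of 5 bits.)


Groups: 00000, 11111, 10000, 11111, 00000
Majority votes: 01010

01010


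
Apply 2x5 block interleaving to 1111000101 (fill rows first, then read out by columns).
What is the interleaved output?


Matrix:
  11110
  00101
Read columns: 1010111001

1010111001


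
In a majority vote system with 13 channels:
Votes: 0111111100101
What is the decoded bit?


Ones: 9 out of 13
Threshold: 7

1 (9/13 voted 1)


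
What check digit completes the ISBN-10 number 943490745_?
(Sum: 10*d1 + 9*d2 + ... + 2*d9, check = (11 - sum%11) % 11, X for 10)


Weighted sum: 282
282 mod 11 = 7

Check digit: 4


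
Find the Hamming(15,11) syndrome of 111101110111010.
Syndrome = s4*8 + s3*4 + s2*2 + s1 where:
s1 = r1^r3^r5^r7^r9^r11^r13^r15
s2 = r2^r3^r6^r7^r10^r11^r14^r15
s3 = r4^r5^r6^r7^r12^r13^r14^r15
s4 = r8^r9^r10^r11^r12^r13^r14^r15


s1=0, s2=1, s3=1, s4=1

Syndrome = 14 (error at position 14)


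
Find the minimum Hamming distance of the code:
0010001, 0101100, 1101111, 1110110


Comparing all pairs, minimum distance: 3
Can detect 2 errors, correct 1 errors

3


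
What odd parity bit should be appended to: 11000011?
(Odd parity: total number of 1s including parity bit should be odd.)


Number of 1s in data: 4
Parity bit: 1

1


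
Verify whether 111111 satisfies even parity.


Number of 1s: 6

Yes, parity is correct (6 ones)


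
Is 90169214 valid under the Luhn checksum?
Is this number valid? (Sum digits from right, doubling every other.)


Luhn sum = 34
34 mod 10 = 4

Invalid (Luhn sum mod 10 = 4)


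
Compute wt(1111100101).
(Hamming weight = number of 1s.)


Counting 1s in 1111100101

7


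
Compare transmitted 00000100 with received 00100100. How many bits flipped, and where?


XOR: 00100000

1 error(s) at position(s): 2


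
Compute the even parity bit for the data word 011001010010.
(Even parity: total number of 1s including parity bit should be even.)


Number of 1s in data: 5
Parity bit: 1

1


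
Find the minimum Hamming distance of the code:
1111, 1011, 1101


Comparing all pairs, minimum distance: 1
Can detect 0 errors, correct 0 errors

1


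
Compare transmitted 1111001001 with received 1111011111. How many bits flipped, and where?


XOR: 0000010110

3 error(s) at position(s): 5, 7, 8


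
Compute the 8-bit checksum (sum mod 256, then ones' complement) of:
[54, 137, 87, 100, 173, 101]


Sum = 652 mod 256 = 140
Complement = 115

115


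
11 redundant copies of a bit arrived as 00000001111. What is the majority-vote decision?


Ones: 4 out of 11
Threshold: 6

0 (4/11 voted 1)


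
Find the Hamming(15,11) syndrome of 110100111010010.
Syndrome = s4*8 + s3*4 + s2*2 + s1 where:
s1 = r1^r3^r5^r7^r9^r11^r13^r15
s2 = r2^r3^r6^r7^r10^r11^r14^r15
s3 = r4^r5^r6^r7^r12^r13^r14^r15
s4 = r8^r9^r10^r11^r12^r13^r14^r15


s1=0, s2=0, s3=1, s4=0

Syndrome = 4 (error at position 4)


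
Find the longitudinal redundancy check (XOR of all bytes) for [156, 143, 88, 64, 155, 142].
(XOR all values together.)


XOR chain: 156 ^ 143 ^ 88 ^ 64 ^ 155 ^ 142 = 30

30


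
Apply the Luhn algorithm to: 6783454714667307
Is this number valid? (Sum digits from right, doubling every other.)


Luhn sum = 78
78 mod 10 = 8

Invalid (Luhn sum mod 10 = 8)


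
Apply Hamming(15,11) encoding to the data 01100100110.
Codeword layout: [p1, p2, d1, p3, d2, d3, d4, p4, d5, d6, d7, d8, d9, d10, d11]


Parity bits: p1=0, p2=1, p3=0, p4=1

010011010100110


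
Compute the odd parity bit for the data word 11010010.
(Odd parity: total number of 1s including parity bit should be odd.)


Number of 1s in data: 4
Parity bit: 1

1


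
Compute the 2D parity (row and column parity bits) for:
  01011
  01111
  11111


Row parities: 101
Column parities: 11011

Row P: 101, Col P: 11011, Corner: 0


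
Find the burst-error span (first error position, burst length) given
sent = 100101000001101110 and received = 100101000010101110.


XOR: 000000000011000000

Burst at position 10, length 2


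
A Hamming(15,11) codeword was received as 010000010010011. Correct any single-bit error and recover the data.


Syndrome = 0: no error detected

Data: 00000010011 (no errors)


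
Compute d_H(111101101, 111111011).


XOR: 000010110
Count of 1s: 3

3


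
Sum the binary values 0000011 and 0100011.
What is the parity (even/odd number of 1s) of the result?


0000011 = 3
0100011 = 35
Sum = 38 = 100110
1s count = 3

odd parity (3 ones in 100110)


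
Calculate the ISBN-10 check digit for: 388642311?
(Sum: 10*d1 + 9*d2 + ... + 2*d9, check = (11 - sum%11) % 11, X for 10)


Weighted sum: 259
259 mod 11 = 6

Check digit: 5


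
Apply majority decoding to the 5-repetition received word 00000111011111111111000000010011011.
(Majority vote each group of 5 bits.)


Groups: 00000, 11101, 11111, 11111, 00000, 00100, 11011
Majority votes: 0111001

0111001


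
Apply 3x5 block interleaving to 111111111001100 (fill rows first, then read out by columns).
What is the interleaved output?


Matrix:
  11111
  11110
  01100
Read columns: 110111111110100

110111111110100


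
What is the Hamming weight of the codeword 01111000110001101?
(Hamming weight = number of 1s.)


Counting 1s in 01111000110001101

9


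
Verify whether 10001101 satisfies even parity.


Number of 1s: 4

Yes, parity is correct (4 ones)


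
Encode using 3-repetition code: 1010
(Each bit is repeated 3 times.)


Each bit -> 3 copies

111000111000


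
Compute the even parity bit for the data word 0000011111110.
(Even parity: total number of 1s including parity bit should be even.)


Number of 1s in data: 7
Parity bit: 1

1


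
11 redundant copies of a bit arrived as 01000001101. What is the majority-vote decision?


Ones: 4 out of 11
Threshold: 6

0 (4/11 voted 1)


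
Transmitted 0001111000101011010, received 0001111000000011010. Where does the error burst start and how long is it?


XOR: 0000000000101000000

Burst at position 10, length 3


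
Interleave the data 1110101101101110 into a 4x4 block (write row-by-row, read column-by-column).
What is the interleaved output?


Matrix:
  1110
  1011
  0110
  1110
Read columns: 1101101111110100

1101101111110100


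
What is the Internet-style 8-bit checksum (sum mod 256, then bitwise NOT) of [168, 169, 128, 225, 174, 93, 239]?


Sum = 1196 mod 256 = 172
Complement = 83

83


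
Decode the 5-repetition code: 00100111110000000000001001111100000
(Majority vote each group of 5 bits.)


Groups: 00100, 11111, 00000, 00000, 00100, 11111, 00000
Majority votes: 0100010

0100010


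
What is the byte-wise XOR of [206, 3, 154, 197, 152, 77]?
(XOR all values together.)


XOR chain: 206 ^ 3 ^ 154 ^ 197 ^ 152 ^ 77 = 71

71


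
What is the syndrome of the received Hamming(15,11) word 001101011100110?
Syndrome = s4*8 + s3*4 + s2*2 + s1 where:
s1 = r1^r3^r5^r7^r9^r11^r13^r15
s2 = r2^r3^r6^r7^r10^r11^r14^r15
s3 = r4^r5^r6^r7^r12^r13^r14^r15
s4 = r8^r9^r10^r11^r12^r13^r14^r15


s1=1, s2=0, s3=0, s4=1

Syndrome = 9 (error at position 9)


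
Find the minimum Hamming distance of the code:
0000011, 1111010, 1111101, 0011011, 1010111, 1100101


Comparing all pairs, minimum distance: 2
Can detect 1 errors, correct 0 errors

2


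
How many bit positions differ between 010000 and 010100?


XOR: 000100
Count of 1s: 1

1


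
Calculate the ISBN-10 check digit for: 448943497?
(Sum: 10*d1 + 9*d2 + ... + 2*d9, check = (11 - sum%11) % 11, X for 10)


Weighted sum: 299
299 mod 11 = 2

Check digit: 9


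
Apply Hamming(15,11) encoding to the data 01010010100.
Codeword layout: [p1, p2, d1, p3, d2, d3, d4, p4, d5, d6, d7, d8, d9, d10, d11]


Parity bits: p1=0, p2=0, p3=1, p4=0

000110100010100


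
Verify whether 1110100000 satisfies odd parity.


Number of 1s: 4

No, parity error (4 ones)


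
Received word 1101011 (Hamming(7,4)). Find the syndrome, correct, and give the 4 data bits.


Syndrome = 6: error at position 6

Data: 0001 (corrected bit 6)


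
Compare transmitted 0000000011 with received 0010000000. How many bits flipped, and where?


XOR: 0010000011

3 error(s) at position(s): 2, 8, 9


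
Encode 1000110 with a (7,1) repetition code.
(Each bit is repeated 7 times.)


Each bit -> 7 copies

1111111000000000000000000000111111111111110000000


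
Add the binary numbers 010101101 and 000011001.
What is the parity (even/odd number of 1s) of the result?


010101101 = 173
000011001 = 25
Sum = 198 = 11000110
1s count = 4

even parity (4 ones in 11000110)


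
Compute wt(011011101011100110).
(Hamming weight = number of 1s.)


Counting 1s in 011011101011100110

11


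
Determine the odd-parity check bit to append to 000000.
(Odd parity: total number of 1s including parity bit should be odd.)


Number of 1s in data: 0
Parity bit: 1

1


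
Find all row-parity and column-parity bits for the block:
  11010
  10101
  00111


Row parities: 111
Column parities: 01000

Row P: 111, Col P: 01000, Corner: 1


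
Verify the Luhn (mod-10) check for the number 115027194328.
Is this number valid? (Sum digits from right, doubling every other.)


Luhn sum = 49
49 mod 10 = 9

Invalid (Luhn sum mod 10 = 9)


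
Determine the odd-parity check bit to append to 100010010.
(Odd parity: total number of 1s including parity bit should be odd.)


Number of 1s in data: 3
Parity bit: 0

0


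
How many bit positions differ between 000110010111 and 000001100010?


XOR: 000111110101
Count of 1s: 7

7


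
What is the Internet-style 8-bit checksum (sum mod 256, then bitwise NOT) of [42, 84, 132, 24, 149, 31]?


Sum = 462 mod 256 = 206
Complement = 49

49


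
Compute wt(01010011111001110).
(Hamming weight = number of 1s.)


Counting 1s in 01010011111001110

10


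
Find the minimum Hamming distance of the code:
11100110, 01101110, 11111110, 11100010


Comparing all pairs, minimum distance: 1
Can detect 0 errors, correct 0 errors

1


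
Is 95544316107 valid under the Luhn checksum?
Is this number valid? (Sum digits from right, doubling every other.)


Luhn sum = 45
45 mod 10 = 5

Invalid (Luhn sum mod 10 = 5)


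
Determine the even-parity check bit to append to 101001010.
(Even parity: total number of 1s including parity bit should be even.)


Number of 1s in data: 4
Parity bit: 0

0


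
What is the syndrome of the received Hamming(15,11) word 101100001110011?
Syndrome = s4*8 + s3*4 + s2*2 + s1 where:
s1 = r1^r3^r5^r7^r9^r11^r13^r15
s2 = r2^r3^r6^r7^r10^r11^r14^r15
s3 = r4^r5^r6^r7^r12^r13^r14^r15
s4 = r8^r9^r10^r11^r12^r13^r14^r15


s1=1, s2=1, s3=1, s4=1

Syndrome = 15 (error at position 15)


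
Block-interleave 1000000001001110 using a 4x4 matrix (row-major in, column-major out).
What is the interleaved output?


Matrix:
  1000
  0000
  0100
  1110
Read columns: 1001001100010000

1001001100010000


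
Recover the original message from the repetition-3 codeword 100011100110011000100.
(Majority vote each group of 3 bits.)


Groups: 100, 011, 100, 110, 011, 000, 100
Majority votes: 0101100

0101100


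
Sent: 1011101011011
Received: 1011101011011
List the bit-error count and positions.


XOR: 0000000000000

0 errors (received matches sent)


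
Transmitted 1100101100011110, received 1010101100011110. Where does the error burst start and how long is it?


XOR: 0110000000000000

Burst at position 1, length 2


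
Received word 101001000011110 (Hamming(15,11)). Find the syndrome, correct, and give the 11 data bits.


Syndrome = 0: no error detected

Data: 10100011110 (no errors)


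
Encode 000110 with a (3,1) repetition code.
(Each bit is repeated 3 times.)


Each bit -> 3 copies

000000000111111000


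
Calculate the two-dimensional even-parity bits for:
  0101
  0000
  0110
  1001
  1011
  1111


Row parities: 000010
Column parities: 1110

Row P: 000010, Col P: 1110, Corner: 1


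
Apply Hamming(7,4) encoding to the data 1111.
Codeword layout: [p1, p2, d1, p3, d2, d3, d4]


Parity bits: p1=1, p2=1, p3=1

1111111


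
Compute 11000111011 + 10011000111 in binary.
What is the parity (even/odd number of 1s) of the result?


11000111011 = 1595
10011000111 = 1223
Sum = 2818 = 101100000010
1s count = 4

even parity (4 ones in 101100000010)


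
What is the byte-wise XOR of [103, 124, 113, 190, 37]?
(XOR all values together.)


XOR chain: 103 ^ 124 ^ 113 ^ 190 ^ 37 = 241

241


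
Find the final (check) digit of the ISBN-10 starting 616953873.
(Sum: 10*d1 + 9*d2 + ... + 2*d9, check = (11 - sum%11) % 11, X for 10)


Weighted sum: 284
284 mod 11 = 9

Check digit: 2


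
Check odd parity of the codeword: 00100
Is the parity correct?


Number of 1s: 1

Yes, parity is correct (1 ones)


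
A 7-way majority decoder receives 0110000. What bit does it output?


Ones: 2 out of 7
Threshold: 4

0 (2/7 voted 1)


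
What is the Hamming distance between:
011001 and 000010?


XOR: 011011
Count of 1s: 4

4


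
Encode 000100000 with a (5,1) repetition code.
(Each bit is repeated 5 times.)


Each bit -> 5 copies

000000000000000111110000000000000000000000000


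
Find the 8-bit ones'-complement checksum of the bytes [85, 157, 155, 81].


Sum = 478 mod 256 = 222
Complement = 33

33


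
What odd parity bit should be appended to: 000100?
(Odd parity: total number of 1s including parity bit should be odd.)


Number of 1s in data: 1
Parity bit: 0

0


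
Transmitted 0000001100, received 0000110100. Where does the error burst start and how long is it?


XOR: 0000111000

Burst at position 4, length 3


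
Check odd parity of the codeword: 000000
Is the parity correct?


Number of 1s: 0

No, parity error (0 ones)


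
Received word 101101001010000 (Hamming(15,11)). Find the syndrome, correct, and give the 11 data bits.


Syndrome = 2: error at position 2

Data: 10101010000 (corrected bit 2)


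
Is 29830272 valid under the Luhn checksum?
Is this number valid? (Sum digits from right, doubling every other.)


Luhn sum = 32
32 mod 10 = 2

Invalid (Luhn sum mod 10 = 2)


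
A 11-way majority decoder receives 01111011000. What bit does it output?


Ones: 6 out of 11
Threshold: 6

1 (6/11 voted 1)


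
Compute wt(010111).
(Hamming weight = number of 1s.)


Counting 1s in 010111

4


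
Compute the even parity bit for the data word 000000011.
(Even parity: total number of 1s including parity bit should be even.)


Number of 1s in data: 2
Parity bit: 0

0


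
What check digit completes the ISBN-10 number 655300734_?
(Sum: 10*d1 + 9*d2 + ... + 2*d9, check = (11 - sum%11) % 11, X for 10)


Weighted sum: 211
211 mod 11 = 2

Check digit: 9


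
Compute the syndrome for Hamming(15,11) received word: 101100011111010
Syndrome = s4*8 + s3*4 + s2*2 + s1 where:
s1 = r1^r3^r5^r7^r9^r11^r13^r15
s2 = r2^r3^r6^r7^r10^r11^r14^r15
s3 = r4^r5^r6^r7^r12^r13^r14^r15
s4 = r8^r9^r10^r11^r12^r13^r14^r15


s1=0, s2=0, s3=1, s4=0

Syndrome = 4 (error at position 4)


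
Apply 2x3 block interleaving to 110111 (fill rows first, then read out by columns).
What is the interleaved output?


Matrix:
  110
  111
Read columns: 111101

111101


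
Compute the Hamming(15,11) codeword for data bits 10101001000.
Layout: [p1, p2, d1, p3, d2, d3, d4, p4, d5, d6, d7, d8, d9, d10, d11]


Parity bits: p1=0, p2=0, p3=0, p4=0

001001001001000


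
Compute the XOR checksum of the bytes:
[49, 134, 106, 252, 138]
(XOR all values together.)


XOR chain: 49 ^ 134 ^ 106 ^ 252 ^ 138 = 171

171


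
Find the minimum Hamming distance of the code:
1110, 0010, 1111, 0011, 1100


Comparing all pairs, minimum distance: 1
Can detect 0 errors, correct 0 errors

1


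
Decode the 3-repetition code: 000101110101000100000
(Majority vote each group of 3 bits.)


Groups: 000, 101, 110, 101, 000, 100, 000
Majority votes: 0111000

0111000


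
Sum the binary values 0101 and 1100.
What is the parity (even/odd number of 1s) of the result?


0101 = 5
1100 = 12
Sum = 17 = 10001
1s count = 2

even parity (2 ones in 10001)


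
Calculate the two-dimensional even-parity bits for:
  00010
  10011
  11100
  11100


Row parities: 1111
Column parities: 10001

Row P: 1111, Col P: 10001, Corner: 0


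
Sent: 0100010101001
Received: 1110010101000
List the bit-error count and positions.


XOR: 1010000000001

3 error(s) at position(s): 0, 2, 12


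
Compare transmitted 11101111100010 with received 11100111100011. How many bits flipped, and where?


XOR: 00001000000001

2 error(s) at position(s): 4, 13


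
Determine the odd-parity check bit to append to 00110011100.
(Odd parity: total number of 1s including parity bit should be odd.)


Number of 1s in data: 5
Parity bit: 0

0


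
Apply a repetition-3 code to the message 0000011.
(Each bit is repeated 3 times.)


Each bit -> 3 copies

000000000000000111111


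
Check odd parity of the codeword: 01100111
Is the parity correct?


Number of 1s: 5

Yes, parity is correct (5 ones)


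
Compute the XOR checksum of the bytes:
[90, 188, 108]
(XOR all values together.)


XOR chain: 90 ^ 188 ^ 108 = 138

138


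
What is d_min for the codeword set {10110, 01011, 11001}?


Comparing all pairs, minimum distance: 2
Can detect 1 errors, correct 0 errors

2


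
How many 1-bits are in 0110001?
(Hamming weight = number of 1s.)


Counting 1s in 0110001

3


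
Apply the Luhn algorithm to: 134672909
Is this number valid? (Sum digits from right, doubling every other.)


Luhn sum = 43
43 mod 10 = 3

Invalid (Luhn sum mod 10 = 3)


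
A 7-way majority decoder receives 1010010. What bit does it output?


Ones: 3 out of 7
Threshold: 4

0 (3/7 voted 1)


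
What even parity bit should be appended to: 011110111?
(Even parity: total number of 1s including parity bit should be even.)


Number of 1s in data: 7
Parity bit: 1

1


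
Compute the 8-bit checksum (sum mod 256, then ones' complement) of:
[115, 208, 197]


Sum = 520 mod 256 = 8
Complement = 247

247


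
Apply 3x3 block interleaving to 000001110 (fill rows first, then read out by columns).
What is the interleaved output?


Matrix:
  000
  001
  110
Read columns: 001001010

001001010


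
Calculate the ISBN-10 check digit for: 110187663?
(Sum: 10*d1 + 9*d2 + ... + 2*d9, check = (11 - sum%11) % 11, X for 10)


Weighted sum: 157
157 mod 11 = 3

Check digit: 8


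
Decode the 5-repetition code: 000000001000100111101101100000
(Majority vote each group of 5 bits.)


Groups: 00000, 00010, 00100, 11110, 11011, 00000
Majority votes: 000110

000110


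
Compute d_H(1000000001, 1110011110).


XOR: 0110011111
Count of 1s: 7

7


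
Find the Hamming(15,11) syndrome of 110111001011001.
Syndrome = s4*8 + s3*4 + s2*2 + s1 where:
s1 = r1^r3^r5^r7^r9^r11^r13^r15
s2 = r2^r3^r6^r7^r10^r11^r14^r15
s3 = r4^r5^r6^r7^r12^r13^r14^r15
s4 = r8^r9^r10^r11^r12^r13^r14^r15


s1=1, s2=0, s3=1, s4=0

Syndrome = 5 (error at position 5)


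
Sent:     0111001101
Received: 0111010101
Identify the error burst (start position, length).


XOR: 0000011000

Burst at position 5, length 2


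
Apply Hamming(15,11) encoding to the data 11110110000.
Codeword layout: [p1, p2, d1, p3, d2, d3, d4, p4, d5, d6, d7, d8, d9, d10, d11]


Parity bits: p1=0, p2=1, p3=1, p4=0

011111100110000


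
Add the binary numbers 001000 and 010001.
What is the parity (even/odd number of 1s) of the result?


001000 = 8
010001 = 17
Sum = 25 = 11001
1s count = 3

odd parity (3 ones in 11001)


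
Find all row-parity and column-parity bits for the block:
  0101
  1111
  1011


Row parities: 001
Column parities: 0001

Row P: 001, Col P: 0001, Corner: 1


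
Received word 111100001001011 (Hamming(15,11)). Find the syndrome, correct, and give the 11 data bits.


Syndrome = 0: no error detected

Data: 10001001011 (no errors)


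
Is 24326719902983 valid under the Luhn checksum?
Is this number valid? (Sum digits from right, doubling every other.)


Luhn sum = 69
69 mod 10 = 9

Invalid (Luhn sum mod 10 = 9)


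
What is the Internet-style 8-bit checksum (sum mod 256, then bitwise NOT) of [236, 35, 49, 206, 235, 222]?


Sum = 983 mod 256 = 215
Complement = 40

40


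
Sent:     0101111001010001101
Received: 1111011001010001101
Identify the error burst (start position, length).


XOR: 1010100000000000000

Burst at position 0, length 5


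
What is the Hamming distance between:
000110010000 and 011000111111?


XOR: 011110101111
Count of 1s: 9

9


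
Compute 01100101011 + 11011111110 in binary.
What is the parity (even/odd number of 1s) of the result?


01100101011 = 811
11011111110 = 1790
Sum = 2601 = 101000101001
1s count = 5

odd parity (5 ones in 101000101001)


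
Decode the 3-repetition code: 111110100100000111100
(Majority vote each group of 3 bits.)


Groups: 111, 110, 100, 100, 000, 111, 100
Majority votes: 1100010

1100010


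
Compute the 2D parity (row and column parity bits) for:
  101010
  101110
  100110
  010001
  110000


Row parities: 10100
Column parities: 000011

Row P: 10100, Col P: 000011, Corner: 0


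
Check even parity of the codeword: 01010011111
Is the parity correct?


Number of 1s: 7

No, parity error (7 ones)


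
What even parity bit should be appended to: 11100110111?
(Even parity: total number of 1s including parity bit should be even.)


Number of 1s in data: 8
Parity bit: 0

0


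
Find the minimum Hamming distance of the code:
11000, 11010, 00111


Comparing all pairs, minimum distance: 1
Can detect 0 errors, correct 0 errors

1


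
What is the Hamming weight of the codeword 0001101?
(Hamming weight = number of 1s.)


Counting 1s in 0001101

3


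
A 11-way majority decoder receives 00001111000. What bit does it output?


Ones: 4 out of 11
Threshold: 6

0 (4/11 voted 1)


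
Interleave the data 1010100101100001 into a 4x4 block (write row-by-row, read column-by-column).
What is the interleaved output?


Matrix:
  1010
  1001
  0110
  0001
Read columns: 1100001010100101

1100001010100101


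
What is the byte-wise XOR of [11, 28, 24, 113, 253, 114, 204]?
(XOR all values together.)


XOR chain: 11 ^ 28 ^ 24 ^ 113 ^ 253 ^ 114 ^ 204 = 61

61


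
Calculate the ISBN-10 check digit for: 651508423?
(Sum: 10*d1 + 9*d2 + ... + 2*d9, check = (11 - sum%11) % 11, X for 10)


Weighted sum: 216
216 mod 11 = 7

Check digit: 4


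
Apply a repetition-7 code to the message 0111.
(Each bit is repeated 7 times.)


Each bit -> 7 copies

0000000111111111111111111111


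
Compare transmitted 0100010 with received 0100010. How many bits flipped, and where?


XOR: 0000000

0 errors (received matches sent)


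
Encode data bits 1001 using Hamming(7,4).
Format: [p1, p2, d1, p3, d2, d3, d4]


Parity bits: p1=0, p2=0, p3=1

0011001


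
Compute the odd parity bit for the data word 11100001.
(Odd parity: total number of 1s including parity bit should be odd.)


Number of 1s in data: 4
Parity bit: 1

1


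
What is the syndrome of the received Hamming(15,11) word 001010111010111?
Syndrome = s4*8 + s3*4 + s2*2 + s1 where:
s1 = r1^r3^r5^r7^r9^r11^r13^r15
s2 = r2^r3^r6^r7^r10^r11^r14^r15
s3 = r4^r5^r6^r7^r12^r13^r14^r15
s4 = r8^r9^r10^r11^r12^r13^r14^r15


s1=1, s2=1, s3=1, s4=0

Syndrome = 7 (error at position 7)


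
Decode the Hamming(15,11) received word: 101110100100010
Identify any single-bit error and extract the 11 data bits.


Syndrome = 0: no error detected

Data: 11010100010 (no errors)


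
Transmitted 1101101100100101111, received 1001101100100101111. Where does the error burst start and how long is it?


XOR: 0100000000000000000

Burst at position 1, length 1


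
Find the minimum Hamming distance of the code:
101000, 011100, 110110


Comparing all pairs, minimum distance: 3
Can detect 2 errors, correct 1 errors

3


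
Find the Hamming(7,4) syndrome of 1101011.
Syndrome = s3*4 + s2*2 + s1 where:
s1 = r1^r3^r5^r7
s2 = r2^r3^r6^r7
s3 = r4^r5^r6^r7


s1=0, s2=1, s3=1

Syndrome = 6 (error at position 6)


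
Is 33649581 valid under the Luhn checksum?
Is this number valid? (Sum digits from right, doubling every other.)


Luhn sum = 38
38 mod 10 = 8

Invalid (Luhn sum mod 10 = 8)


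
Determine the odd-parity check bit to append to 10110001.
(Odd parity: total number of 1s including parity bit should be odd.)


Number of 1s in data: 4
Parity bit: 1

1


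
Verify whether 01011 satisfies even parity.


Number of 1s: 3

No, parity error (3 ones)


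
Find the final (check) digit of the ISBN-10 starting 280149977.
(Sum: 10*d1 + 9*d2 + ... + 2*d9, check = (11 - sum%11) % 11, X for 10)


Weighted sum: 239
239 mod 11 = 8

Check digit: 3


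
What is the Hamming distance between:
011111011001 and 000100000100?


XOR: 011011011101
Count of 1s: 8

8


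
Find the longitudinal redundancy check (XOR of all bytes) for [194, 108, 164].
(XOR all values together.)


XOR chain: 194 ^ 108 ^ 164 = 10

10


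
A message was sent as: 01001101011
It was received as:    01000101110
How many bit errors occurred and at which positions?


XOR: 00001000101

3 error(s) at position(s): 4, 8, 10


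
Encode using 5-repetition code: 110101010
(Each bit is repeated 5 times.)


Each bit -> 5 copies

111111111100000111110000011111000001111100000


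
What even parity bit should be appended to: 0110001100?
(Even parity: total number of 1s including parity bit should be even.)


Number of 1s in data: 4
Parity bit: 0

0


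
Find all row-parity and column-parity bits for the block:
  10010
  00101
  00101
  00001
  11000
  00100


Row parities: 000101
Column parities: 01111

Row P: 000101, Col P: 01111, Corner: 0


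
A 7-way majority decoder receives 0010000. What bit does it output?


Ones: 1 out of 7
Threshold: 4

0 (1/7 voted 1)


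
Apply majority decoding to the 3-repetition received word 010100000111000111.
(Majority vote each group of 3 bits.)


Groups: 010, 100, 000, 111, 000, 111
Majority votes: 000101

000101


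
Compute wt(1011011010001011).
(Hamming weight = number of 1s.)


Counting 1s in 1011011010001011

9


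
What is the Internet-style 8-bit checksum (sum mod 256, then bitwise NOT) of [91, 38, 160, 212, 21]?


Sum = 522 mod 256 = 10
Complement = 245

245


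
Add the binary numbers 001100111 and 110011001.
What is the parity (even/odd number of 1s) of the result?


001100111 = 103
110011001 = 409
Sum = 512 = 1000000000
1s count = 1

odd parity (1 ones in 1000000000)


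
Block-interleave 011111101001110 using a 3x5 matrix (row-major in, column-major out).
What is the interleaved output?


Matrix:
  01111
  11010
  01110
Read columns: 010111101111100

010111101111100


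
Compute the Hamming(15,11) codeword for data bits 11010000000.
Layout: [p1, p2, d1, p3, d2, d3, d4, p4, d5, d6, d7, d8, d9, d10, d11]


Parity bits: p1=1, p2=0, p3=0, p4=0

101010100000000


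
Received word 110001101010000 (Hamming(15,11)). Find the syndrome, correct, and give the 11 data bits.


Syndrome = 0: no error detected

Data: 00111010000 (no errors)


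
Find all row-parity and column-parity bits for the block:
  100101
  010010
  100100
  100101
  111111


Row parities: 10010
Column parities: 001001

Row P: 10010, Col P: 001001, Corner: 0


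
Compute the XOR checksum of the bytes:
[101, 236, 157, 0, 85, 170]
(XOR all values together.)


XOR chain: 101 ^ 236 ^ 157 ^ 0 ^ 85 ^ 170 = 235

235


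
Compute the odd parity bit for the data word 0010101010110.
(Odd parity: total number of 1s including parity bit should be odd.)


Number of 1s in data: 6
Parity bit: 1

1


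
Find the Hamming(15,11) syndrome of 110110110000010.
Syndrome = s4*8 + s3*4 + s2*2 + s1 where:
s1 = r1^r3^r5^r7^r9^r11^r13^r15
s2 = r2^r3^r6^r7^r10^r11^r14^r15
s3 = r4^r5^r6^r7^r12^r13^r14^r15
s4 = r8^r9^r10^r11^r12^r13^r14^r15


s1=1, s2=1, s3=0, s4=0

Syndrome = 3 (error at position 3)


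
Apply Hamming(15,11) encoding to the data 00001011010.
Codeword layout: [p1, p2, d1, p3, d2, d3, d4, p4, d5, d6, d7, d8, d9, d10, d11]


Parity bits: p1=0, p2=0, p3=0, p4=0

000000001011010


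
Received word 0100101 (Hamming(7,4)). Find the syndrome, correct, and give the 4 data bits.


Syndrome = 0: no error detected

Data: 0101 (no errors)


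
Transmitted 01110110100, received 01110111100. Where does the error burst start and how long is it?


XOR: 00000001000

Burst at position 7, length 1


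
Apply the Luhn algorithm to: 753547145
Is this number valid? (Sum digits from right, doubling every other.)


Luhn sum = 35
35 mod 10 = 5

Invalid (Luhn sum mod 10 = 5)


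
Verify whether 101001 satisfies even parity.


Number of 1s: 3

No, parity error (3 ones)


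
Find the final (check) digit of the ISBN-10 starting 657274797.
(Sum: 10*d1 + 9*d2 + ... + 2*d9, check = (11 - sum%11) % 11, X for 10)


Weighted sum: 306
306 mod 11 = 9

Check digit: 2


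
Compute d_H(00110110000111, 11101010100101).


XOR: 11011100100010
Count of 1s: 7

7


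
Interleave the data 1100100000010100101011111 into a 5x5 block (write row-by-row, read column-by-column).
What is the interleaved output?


Matrix:
  11001
  00000
  01010
  01010
  11111
Read columns: 1000110111000010011110001

1000110111000010011110001


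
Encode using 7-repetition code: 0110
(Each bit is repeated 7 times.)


Each bit -> 7 copies

0000000111111111111110000000


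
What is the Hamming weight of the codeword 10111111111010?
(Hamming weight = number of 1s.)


Counting 1s in 10111111111010

11


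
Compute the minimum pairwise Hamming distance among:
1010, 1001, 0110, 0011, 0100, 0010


Comparing all pairs, minimum distance: 1
Can detect 0 errors, correct 0 errors

1


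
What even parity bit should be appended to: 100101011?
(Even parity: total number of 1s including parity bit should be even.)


Number of 1s in data: 5
Parity bit: 1

1


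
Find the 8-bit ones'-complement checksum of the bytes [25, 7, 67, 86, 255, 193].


Sum = 633 mod 256 = 121
Complement = 134

134


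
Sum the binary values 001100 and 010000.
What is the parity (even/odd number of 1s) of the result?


001100 = 12
010000 = 16
Sum = 28 = 11100
1s count = 3

odd parity (3 ones in 11100)


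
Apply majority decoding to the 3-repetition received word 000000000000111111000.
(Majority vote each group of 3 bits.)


Groups: 000, 000, 000, 000, 111, 111, 000
Majority votes: 0000110

0000110


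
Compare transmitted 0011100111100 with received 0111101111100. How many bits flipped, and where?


XOR: 0100001000000

2 error(s) at position(s): 1, 6


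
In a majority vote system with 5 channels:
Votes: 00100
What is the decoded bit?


Ones: 1 out of 5
Threshold: 3

0 (1/5 voted 1)


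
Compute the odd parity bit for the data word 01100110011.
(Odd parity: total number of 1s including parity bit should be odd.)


Number of 1s in data: 6
Parity bit: 1

1


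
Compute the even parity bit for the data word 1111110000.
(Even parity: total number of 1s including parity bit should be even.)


Number of 1s in data: 6
Parity bit: 0

0


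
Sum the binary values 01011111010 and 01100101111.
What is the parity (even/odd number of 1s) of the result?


01011111010 = 762
01100101111 = 815
Sum = 1577 = 11000101001
1s count = 5

odd parity (5 ones in 11000101001)


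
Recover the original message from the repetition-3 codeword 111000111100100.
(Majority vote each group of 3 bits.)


Groups: 111, 000, 111, 100, 100
Majority votes: 10100

10100


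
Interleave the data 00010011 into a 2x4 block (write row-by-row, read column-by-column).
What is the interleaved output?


Matrix:
  0001
  0011
Read columns: 00000111

00000111


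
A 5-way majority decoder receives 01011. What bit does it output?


Ones: 3 out of 5
Threshold: 3

1 (3/5 voted 1)


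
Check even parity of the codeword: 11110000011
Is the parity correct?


Number of 1s: 6

Yes, parity is correct (6 ones)


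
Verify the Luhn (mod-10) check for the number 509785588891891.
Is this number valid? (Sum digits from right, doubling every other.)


Luhn sum = 84
84 mod 10 = 4

Invalid (Luhn sum mod 10 = 4)


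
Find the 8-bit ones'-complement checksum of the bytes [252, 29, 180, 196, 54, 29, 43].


Sum = 783 mod 256 = 15
Complement = 240

240


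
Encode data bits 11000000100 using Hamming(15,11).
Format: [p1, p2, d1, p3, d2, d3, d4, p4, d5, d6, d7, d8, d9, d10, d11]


Parity bits: p1=1, p2=1, p3=0, p4=1

111010010000100


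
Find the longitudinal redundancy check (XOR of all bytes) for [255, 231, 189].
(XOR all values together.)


XOR chain: 255 ^ 231 ^ 189 = 165

165


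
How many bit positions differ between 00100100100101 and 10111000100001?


XOR: 10011100000100
Count of 1s: 5

5


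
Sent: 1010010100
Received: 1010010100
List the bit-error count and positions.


XOR: 0000000000

0 errors (received matches sent)


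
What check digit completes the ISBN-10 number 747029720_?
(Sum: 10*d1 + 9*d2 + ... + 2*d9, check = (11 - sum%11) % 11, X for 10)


Weighted sum: 253
253 mod 11 = 0

Check digit: 0


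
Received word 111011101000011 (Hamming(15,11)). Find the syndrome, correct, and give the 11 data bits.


Syndrome = 12: error at position 12

Data: 11111001011 (corrected bit 12)


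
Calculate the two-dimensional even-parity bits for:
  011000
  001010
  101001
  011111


Row parities: 0011
Column parities: 100100

Row P: 0011, Col P: 100100, Corner: 0


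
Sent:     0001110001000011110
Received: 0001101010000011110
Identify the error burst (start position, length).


XOR: 0000011011000000000

Burst at position 5, length 5


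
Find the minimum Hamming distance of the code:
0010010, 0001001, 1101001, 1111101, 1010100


Comparing all pairs, minimum distance: 2
Can detect 1 errors, correct 0 errors

2


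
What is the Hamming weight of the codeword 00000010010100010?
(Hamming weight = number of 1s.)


Counting 1s in 00000010010100010

4


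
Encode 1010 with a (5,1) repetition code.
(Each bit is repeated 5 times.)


Each bit -> 5 copies

11111000001111100000


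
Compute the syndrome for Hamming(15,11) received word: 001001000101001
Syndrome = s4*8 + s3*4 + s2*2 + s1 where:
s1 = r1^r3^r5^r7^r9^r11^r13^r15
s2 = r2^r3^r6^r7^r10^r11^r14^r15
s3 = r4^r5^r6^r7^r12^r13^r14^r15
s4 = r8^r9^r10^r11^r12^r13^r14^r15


s1=0, s2=0, s3=1, s4=1

Syndrome = 12 (error at position 12)


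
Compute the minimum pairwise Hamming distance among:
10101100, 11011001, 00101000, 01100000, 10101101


Comparing all pairs, minimum distance: 1
Can detect 0 errors, correct 0 errors

1


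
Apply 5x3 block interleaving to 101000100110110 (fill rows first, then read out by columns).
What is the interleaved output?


Matrix:
  101
  000
  100
  110
  110
Read columns: 101110001110000

101110001110000


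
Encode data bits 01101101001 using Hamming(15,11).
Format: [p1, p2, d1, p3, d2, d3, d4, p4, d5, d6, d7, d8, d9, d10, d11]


Parity bits: p1=1, p2=1, p3=0, p4=0

110011001101001


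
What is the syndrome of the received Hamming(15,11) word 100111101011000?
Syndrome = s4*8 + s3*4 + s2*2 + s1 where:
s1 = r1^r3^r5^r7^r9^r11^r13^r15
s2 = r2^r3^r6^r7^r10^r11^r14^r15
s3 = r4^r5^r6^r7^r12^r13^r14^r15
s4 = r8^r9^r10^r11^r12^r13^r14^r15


s1=1, s2=1, s3=1, s4=1

Syndrome = 15 (error at position 15)


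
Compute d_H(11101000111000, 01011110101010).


XOR: 10110110010010
Count of 1s: 7

7


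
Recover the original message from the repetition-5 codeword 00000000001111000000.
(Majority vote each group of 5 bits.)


Groups: 00000, 00000, 11110, 00000
Majority votes: 0010

0010


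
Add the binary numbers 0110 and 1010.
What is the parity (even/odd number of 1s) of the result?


0110 = 6
1010 = 10
Sum = 16 = 10000
1s count = 1

odd parity (1 ones in 10000)


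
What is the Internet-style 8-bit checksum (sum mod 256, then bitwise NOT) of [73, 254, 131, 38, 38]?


Sum = 534 mod 256 = 22
Complement = 233

233


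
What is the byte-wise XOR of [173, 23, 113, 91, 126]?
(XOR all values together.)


XOR chain: 173 ^ 23 ^ 113 ^ 91 ^ 126 = 238

238


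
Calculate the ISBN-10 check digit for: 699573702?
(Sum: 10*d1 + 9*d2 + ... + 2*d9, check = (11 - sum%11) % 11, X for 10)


Weighted sum: 337
337 mod 11 = 7

Check digit: 4


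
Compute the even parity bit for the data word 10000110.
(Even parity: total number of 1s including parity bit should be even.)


Number of 1s in data: 3
Parity bit: 1

1


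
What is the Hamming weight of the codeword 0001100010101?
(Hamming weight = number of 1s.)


Counting 1s in 0001100010101

5


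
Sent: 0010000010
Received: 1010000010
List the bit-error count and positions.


XOR: 1000000000

1 error(s) at position(s): 0


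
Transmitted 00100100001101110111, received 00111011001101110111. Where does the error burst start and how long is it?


XOR: 00011111000000000000

Burst at position 3, length 5


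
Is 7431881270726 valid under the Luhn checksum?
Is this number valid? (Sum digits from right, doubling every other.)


Luhn sum = 64
64 mod 10 = 4

Invalid (Luhn sum mod 10 = 4)


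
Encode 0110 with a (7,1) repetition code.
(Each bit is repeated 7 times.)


Each bit -> 7 copies

0000000111111111111110000000


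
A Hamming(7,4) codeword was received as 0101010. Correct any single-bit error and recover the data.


Syndrome = 0: no error detected

Data: 0010 (no errors)


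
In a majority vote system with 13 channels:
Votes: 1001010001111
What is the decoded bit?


Ones: 7 out of 13
Threshold: 7

1 (7/13 voted 1)


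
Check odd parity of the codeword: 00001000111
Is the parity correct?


Number of 1s: 4

No, parity error (4 ones)
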